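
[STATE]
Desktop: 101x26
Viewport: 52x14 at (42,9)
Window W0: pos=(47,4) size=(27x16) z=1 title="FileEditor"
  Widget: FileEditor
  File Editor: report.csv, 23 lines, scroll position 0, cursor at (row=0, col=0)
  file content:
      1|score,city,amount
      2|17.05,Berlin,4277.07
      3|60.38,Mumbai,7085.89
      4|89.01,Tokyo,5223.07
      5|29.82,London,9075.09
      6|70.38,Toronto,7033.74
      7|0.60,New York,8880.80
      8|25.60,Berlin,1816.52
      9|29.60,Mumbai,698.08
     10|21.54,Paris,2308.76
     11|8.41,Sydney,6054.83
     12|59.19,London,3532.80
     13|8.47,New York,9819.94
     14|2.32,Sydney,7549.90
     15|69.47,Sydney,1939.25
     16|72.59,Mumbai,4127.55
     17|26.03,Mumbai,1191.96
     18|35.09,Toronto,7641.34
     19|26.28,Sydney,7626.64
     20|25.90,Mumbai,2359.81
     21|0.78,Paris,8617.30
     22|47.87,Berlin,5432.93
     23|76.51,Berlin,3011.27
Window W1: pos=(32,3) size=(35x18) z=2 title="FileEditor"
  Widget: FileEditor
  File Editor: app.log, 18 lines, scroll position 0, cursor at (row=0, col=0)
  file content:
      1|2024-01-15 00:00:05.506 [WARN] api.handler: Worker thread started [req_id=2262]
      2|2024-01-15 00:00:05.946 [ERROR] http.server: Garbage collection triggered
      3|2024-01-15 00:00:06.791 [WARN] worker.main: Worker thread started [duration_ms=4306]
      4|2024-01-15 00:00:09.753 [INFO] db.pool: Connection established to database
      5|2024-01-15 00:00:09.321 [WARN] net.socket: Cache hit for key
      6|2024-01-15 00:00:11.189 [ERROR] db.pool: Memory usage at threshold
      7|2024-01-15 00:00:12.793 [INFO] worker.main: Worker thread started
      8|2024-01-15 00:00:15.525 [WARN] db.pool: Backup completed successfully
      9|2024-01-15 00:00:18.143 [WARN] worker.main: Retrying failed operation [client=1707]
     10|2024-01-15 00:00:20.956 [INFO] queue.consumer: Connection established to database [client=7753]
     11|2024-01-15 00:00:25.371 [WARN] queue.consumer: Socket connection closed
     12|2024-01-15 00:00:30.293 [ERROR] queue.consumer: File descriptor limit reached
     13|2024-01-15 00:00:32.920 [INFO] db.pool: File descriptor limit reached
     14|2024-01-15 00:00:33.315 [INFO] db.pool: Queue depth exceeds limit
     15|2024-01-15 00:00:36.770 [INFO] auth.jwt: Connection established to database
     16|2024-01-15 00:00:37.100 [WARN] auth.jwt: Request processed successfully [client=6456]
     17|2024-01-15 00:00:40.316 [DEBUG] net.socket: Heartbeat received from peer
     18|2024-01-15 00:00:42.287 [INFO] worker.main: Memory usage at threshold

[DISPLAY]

5 00:00:09.753 [INFO] d░┃9    ░┃                    
5 00:00:09.321 [WARN] n░┃     ░┃                    
5 00:00:11.189 [ERROR] ░┃9    ░┃                    
5 00:00:12.793 [INFO] w░┃74   ░┃                    
5 00:00:15.525 [WARN] d░┃80   ░┃                    
5 00:00:18.143 [WARN] w░┃2    ░┃                    
5 00:00:20.956 [INFO] q░┃     ░┃                    
5 00:00:25.371 [WARN] q░┃     ░┃                    
5 00:00:30.293 [ERROR] ░┃     ░┃                    
5 00:00:32.920 [INFO] d░┃0    ▼┃                    
5 00:00:33.315 [INFO] d▼┃━━━━━━┛                    
━━━━━━━━━━━━━━━━━━━━━━━━┛                           
                                                    
                                                    


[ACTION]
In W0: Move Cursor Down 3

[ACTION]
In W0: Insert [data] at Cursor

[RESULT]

5 00:00:09.753 [INFO] d░┃9    ░┃                    
5 00:00:09.321 [WARN] n░┃3.07 ░┃                    
5 00:00:11.189 [ERROR] ░┃9    ░┃                    
5 00:00:12.793 [INFO] w░┃74   ░┃                    
5 00:00:15.525 [WARN] d░┃80   ░┃                    
5 00:00:18.143 [WARN] w░┃2    ░┃                    
5 00:00:20.956 [INFO] q░┃     ░┃                    
5 00:00:25.371 [WARN] q░┃     ░┃                    
5 00:00:30.293 [ERROR] ░┃     ░┃                    
5 00:00:32.920 [INFO] d░┃0    ▼┃                    
5 00:00:33.315 [INFO] d▼┃━━━━━━┛                    
━━━━━━━━━━━━━━━━━━━━━━━━┛                           
                                                    
                                                    


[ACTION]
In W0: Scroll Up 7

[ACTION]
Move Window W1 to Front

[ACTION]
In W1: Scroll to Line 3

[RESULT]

5 00:00:11.189 [ERROR] ░┃9    ░┃                    
5 00:00:12.793 [INFO] w░┃3.07 ░┃                    
5 00:00:15.525 [WARN] d░┃9    ░┃                    
5 00:00:18.143 [WARN] w░┃74   ░┃                    
5 00:00:20.956 [INFO] q█┃80   ░┃                    
5 00:00:25.371 [WARN] q░┃2    ░┃                    
5 00:00:30.293 [ERROR] ░┃     ░┃                    
5 00:00:32.920 [INFO] d░┃     ░┃                    
5 00:00:33.315 [INFO] d░┃     ░┃                    
5 00:00:36.770 [INFO] a░┃0    ▼┃                    
5 00:00:37.100 [WARN] a▼┃━━━━━━┛                    
━━━━━━━━━━━━━━━━━━━━━━━━┛                           
                                                    
                                                    


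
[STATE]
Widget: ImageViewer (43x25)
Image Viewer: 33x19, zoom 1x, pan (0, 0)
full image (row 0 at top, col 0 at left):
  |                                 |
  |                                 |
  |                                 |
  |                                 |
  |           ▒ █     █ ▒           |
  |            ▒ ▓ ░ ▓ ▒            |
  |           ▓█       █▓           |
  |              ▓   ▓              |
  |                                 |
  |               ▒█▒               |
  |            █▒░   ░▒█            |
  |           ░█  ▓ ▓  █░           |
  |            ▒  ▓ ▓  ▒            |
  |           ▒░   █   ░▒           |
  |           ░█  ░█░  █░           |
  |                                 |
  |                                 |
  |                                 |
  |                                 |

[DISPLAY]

                                           
                                           
                                           
                                           
           ▒ █     █ ▒                     
            ▒ ▓ ░ ▓ ▒                      
           ▓█       █▓                     
              ▓   ▓                        
                                           
               ▒█▒                         
            █▒░   ░▒█                      
           ░█  ▓ ▓  █░                     
            ▒  ▓ ▓  ▒                      
           ▒░   █   ░▒                     
           ░█  ░█░  █░                     
                                           
                                           
                                           
                                           
                                           
                                           
                                           
                                           
                                           
                                           


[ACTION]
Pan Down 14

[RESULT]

           ░█  ░█░  █░                     
                                           
                                           
                                           
                                           
                                           
                                           
                                           
                                           
                                           
                                           
                                           
                                           
                                           
                                           
                                           
                                           
                                           
                                           
                                           
                                           
                                           
                                           
                                           
                                           


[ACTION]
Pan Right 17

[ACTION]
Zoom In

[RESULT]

           ▓▓      ▓▓                      
           ▓▓      ▓▓                      
                                           
                                           
             ▒▒██▒▒                        
             ▒▒██▒▒                        
       ██▒▒░░      ░░▒▒██                  
       ██▒▒░░      ░░▒▒██                  
     ░░██    ▓▓  ▓▓    ██░░                
     ░░██    ▓▓  ▓▓    ██░░                
       ▒▒    ▓▓  ▓▓    ▒▒                  
       ▒▒    ▓▓  ▓▓    ▒▒                  
     ▒▒░░      ██      ░░▒▒                
     ▒▒░░      ██      ░░▒▒                
     ░░██    ░░██░░    ██░░                
     ░░██    ░░██░░    ██░░                
                                           
                                           
                                           
                                           
                                           
                                           
                                           
                                           
                                           


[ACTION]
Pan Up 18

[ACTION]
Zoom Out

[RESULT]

                                           
                                           
                                           
                                           
  █ ▒                                      
 ▓ ▒                                       
   █▓                                      
 ▓                                         
                                           
▒                                          
 ░▒█                                       
▓  █░                                      
▓  ▒                                       
   ░▒                                      
░  █░                                      
                                           
                                           
                                           
                                           
                                           
                                           
                                           
                                           
                                           
                                           


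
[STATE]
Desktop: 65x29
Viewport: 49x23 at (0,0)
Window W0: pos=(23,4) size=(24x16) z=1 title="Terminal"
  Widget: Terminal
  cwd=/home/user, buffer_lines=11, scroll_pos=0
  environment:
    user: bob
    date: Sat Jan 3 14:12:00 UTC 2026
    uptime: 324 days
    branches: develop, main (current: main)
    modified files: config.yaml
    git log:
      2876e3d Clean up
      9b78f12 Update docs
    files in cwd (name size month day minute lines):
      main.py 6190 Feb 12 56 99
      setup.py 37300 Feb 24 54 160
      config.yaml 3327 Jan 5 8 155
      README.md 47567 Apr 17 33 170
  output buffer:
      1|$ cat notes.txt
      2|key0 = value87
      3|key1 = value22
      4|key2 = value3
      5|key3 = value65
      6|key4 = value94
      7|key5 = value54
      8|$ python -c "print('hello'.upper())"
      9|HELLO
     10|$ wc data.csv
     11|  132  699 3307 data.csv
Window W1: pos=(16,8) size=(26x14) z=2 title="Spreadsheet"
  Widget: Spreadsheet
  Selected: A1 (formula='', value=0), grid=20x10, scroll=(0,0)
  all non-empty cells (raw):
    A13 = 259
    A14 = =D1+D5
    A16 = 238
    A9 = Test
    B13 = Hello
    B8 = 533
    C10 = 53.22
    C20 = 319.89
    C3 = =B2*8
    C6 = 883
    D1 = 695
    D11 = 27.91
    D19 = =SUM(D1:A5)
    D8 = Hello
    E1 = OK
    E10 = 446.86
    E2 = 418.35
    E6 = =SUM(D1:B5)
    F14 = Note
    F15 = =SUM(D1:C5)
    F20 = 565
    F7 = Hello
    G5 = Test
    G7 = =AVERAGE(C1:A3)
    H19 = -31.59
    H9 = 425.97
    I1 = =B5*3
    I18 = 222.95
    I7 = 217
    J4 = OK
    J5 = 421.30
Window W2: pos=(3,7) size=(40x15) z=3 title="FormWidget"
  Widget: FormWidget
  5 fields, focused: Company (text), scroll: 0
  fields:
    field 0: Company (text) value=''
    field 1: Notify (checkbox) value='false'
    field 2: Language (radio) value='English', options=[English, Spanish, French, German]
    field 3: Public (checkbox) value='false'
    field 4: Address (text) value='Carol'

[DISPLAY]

                                                 
                                                 
                                                 
                                                 
                       ┏━━━━━━━━━━━━━━━━━━━━━━┓  
                       ┃ Terminal             ┃  
                       ┠──────────────────────┨  
   ┏━━━━━━━━━━━━━━━━━━━━━━━━━━━━━━━━━━━━━━┓   ┃  
   ┃ FormWidget                           ┃   ┃  
   ┠──────────────────────────────────────┨   ┃  
   ┃> Company:    [                      ]┃   ┃  
   ┃  Notify:     [ ]                     ┃   ┃  
   ┃  Language:   (●) English  ( ) Spanish┃   ┃  
   ┃  Public:     [ ]                     ┃   ┃  
   ┃  Address:    [Carol                 ]┃'he┃  
   ┃                                      ┃   ┃  
   ┃                                      ┃   ┃  
   ┃                                      ┃a.c┃  
   ┃                                      ┃   ┃  
   ┃                                      ┃━━━┛  
   ┃                                      ┃      
   ┗━━━━━━━━━━━━━━━━━━━━━━━━━━━━━━━━━━━━━━┛      
                                                 


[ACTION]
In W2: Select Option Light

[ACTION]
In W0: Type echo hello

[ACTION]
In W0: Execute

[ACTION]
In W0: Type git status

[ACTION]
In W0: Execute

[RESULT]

                                                 
                                                 
                                                 
                                                 
                       ┏━━━━━━━━━━━━━━━━━━━━━━┓  
                       ┃ Terminal             ┃  
                       ┠──────────────────────┨  
   ┏━━━━━━━━━━━━━━━━━━━━━━━━━━━━━━━━━━━━━━┓'he┃  
   ┃ FormWidget                           ┃   ┃  
   ┠──────────────────────────────────────┨   ┃  
   ┃> Company:    [                      ]┃a.c┃  
   ┃  Notify:     [ ]                     ┃   ┃  
   ┃  Language:   (●) English  ( ) Spanish┃   ┃  
   ┃  Public:     [ ]                     ┃   ┃  
   ┃  Address:    [Carol                 ]┃   ┃  
   ┃                                      ┃for┃  
   ┃                                      ┃   ┃  
   ┃                                      ┃ co┃  
   ┃                                      ┃   ┃  
   ┃                                      ┃━━━┛  
   ┃                                      ┃      
   ┗━━━━━━━━━━━━━━━━━━━━━━━━━━━━━━━━━━━━━━┛      
                                                 


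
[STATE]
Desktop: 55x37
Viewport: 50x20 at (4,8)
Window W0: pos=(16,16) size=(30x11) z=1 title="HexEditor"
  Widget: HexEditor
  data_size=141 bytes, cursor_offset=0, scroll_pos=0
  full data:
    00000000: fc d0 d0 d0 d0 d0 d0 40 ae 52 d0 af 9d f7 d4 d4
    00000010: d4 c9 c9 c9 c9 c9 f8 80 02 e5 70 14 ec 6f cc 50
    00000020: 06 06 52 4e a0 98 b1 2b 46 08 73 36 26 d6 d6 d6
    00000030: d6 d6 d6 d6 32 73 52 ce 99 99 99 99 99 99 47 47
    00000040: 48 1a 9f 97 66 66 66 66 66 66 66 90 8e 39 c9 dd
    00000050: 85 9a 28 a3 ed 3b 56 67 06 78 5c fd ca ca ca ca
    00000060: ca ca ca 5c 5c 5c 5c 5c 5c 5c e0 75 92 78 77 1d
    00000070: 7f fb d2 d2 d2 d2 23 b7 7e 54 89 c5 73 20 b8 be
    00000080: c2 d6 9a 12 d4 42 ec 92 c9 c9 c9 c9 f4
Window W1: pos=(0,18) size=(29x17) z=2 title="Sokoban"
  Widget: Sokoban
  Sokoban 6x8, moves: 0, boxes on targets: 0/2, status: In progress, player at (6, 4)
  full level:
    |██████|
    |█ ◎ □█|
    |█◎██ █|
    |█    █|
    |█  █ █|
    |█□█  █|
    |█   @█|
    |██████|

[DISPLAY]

                                                  
                                                  
                                                  
                                                  
                                                  
                                                  
                                                  
                                                  
            ┏━━━━━━━━━━━━━━━━━━━━━━━━━━━━┓        
            ┃ HexEditor                  ┃        
━━━━━━━━━━━━━━━━━━━━━━━━┓────────────────┨        
koban                   ┃ d0 d0 d0 d0 d0 ┃        
────────────────────────┨ c9 c9 c9 c9 c9 ┃        
███                     ┃ 06 52 4e a0 98 ┃        
 □█                     ┃ d6 d6 d6 32 73 ┃        
█ █                     ┃ 1a 9f 97 66 66 ┃        
  █                     ┃ 9a 28 a3 ed 3b ┃        
█ █                     ┃ ca ca 5c 5c 5c ┃        
  █                     ┃━━━━━━━━━━━━━━━━┛        
 @█                     ┃                         


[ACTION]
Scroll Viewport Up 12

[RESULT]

                                                  
                                                  
                                                  
                                                  
                                                  
                                                  
                                                  
                                                  
                                                  
                                                  
                                                  
                                                  
                                                  
                                                  
                                                  
                                                  
            ┏━━━━━━━━━━━━━━━━━━━━━━━━━━━━┓        
            ┃ HexEditor                  ┃        
━━━━━━━━━━━━━━━━━━━━━━━━┓────────────────┨        
koban                   ┃ d0 d0 d0 d0 d0 ┃        


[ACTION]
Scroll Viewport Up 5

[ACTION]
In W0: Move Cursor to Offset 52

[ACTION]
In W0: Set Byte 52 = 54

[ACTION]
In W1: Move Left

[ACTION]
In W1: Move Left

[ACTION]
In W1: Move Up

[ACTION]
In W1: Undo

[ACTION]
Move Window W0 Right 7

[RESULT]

                                                  
                                                  
                                                  
                                                  
                                                  
                                                  
                                                  
                                                  
                                                  
                                                  
                                                  
                                                  
                                                  
                                                  
                                                  
                                                  
                   ┏━━━━━━━━━━━━━━━━━━━━━━━━━━━━┓ 
                   ┃ HexEditor                  ┃ 
━━━━━━━━━━━━━━━━━━━━━━━━┓───────────────────────┨ 
koban                   ┃000  fc d0 d0 d0 d0 d0 ┃ 


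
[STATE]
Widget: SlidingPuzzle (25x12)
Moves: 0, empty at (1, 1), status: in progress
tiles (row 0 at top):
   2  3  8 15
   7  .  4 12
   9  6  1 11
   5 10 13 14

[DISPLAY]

┌────┬────┬────┬────┐    
│  2 │  3 │  8 │ 15 │    
├────┼────┼────┼────┤    
│  7 │    │  4 │ 12 │    
├────┼────┼────┼────┤    
│  9 │  6 │  1 │ 11 │    
├────┼────┼────┼────┤    
│  5 │ 10 │ 13 │ 14 │    
└────┴────┴────┴────┘    
Moves: 0                 
                         
                         


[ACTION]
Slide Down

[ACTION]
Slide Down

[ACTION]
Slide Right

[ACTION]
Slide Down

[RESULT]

┌────┬────┬────┬────┐    
│    │  2 │  8 │ 15 │    
├────┼────┼────┼────┤    
│  7 │  3 │  4 │ 12 │    
├────┼────┼────┼────┤    
│  9 │  6 │  1 │ 11 │    
├────┼────┼────┼────┤    
│  5 │ 10 │ 13 │ 14 │    
└────┴────┴────┴────┘    
Moves: 2                 
                         
                         


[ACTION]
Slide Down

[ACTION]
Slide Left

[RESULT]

┌────┬────┬────┬────┐    
│  2 │    │  8 │ 15 │    
├────┼────┼────┼────┤    
│  7 │  3 │  4 │ 12 │    
├────┼────┼────┼────┤    
│  9 │  6 │  1 │ 11 │    
├────┼────┼────┼────┤    
│  5 │ 10 │ 13 │ 14 │    
└────┴────┴────┴────┘    
Moves: 3                 
                         
                         


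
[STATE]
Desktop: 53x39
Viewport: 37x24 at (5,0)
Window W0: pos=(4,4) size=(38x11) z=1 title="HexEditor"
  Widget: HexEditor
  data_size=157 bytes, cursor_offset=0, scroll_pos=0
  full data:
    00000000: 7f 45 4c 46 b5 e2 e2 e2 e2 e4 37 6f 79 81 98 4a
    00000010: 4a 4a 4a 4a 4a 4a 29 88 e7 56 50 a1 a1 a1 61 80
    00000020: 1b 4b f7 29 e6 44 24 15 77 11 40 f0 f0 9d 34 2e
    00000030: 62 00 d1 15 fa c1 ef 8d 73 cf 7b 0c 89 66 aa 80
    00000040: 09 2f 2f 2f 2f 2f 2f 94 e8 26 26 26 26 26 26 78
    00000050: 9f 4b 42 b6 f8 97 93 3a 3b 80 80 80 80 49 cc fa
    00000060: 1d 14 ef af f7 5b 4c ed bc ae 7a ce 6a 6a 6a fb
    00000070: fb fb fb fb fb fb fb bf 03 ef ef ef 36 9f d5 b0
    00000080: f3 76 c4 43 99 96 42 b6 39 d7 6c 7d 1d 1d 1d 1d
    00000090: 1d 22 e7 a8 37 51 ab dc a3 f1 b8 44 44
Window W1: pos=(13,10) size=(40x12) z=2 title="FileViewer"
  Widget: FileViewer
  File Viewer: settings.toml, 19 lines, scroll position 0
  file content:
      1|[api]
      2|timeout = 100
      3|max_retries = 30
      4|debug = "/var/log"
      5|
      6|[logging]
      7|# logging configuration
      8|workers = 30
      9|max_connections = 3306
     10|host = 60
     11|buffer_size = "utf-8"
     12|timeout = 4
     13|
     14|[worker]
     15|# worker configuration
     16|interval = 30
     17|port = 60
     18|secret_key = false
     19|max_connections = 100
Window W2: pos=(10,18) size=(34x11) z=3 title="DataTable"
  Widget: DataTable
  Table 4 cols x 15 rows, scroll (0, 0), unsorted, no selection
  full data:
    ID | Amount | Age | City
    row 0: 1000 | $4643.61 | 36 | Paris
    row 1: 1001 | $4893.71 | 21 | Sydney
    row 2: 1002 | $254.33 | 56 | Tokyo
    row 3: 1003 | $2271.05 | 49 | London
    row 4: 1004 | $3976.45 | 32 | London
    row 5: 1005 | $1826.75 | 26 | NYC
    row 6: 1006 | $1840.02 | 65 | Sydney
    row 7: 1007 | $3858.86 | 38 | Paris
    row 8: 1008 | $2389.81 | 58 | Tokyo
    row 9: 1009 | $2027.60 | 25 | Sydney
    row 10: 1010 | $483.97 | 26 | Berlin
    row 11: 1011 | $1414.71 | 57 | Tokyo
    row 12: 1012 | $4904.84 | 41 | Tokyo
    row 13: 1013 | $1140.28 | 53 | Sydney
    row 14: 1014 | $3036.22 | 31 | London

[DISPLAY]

                                     
                                     
                                     
                                     
━━━━━━━━━━━━━━━━━━━━━━━━━━━━━━━━━━━━┓
 HexEditor                          ┃
────────────────────────────────────┨
00000000  7F 45 4c 46 b5 e2 e2 e2  e┃
00000010  4a 4a 4a 4a 4a 4a 29 88  e┃
00000020  1b 4b f7 29 e6 44 24 15  7┃
00000030┏━━━━━━━━━━━━━━━━━━━━━━━━━━━━
00000040┃ FileViewer                 
00000050┠────────────────────────────
00000060┃[api]                       
━━━━━━━━┃timeout = 100               
        ┃max_retries = 30            
        ┃debug = "/var/log"          
        ┃                            
     ┏━━━━━━━━━━━━━━━━━━━━━━━━━━━━━━━
     ┃ DataTable                     
     ┠───────────────────────────────
     ┃ID  │Amount  │Age│City         
     ┃────┼────────┼───┼──────       
     ┃1000│$4643.61│36 │Paris        


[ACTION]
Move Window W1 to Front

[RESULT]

                                     
                                     
                                     
                                     
━━━━━━━━━━━━━━━━━━━━━━━━━━━━━━━━━━━━┓
 HexEditor                          ┃
────────────────────────────────────┨
00000000  7F 45 4c 46 b5 e2 e2 e2  e┃
00000010  4a 4a 4a 4a 4a 4a 29 88  e┃
00000020  1b 4b f7 29 e6 44 24 15  7┃
00000030┏━━━━━━━━━━━━━━━━━━━━━━━━━━━━
00000040┃ FileViewer                 
00000050┠────────────────────────────
00000060┃[api]                       
━━━━━━━━┃timeout = 100               
        ┃max_retries = 30            
        ┃debug = "/var/log"          
        ┃                            
     ┏━━┃[logging]                   
     ┃ D┃# logging configuration     
     ┠──┃workers = 30                
     ┃ID┗━━━━━━━━━━━━━━━━━━━━━━━━━━━━
     ┃────┼────────┼───┼──────       
     ┃1000│$4643.61│36 │Paris        


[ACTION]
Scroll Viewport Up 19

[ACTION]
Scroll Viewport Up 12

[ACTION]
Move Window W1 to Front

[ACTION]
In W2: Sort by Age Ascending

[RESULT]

                                     
                                     
                                     
                                     
━━━━━━━━━━━━━━━━━━━━━━━━━━━━━━━━━━━━┓
 HexEditor                          ┃
────────────────────────────────────┨
00000000  7F 45 4c 46 b5 e2 e2 e2  e┃
00000010  4a 4a 4a 4a 4a 4a 29 88  e┃
00000020  1b 4b f7 29 e6 44 24 15  7┃
00000030┏━━━━━━━━━━━━━━━━━━━━━━━━━━━━
00000040┃ FileViewer                 
00000050┠────────────────────────────
00000060┃[api]                       
━━━━━━━━┃timeout = 100               
        ┃max_retries = 30            
        ┃debug = "/var/log"          
        ┃                            
     ┏━━┃[logging]                   
     ┃ D┃# logging configuration     
     ┠──┃workers = 30                
     ┃ID┗━━━━━━━━━━━━━━━━━━━━━━━━━━━━
     ┃────┼────────┼───┼──────       
     ┃1001│$4893.71│21 │Sydney       


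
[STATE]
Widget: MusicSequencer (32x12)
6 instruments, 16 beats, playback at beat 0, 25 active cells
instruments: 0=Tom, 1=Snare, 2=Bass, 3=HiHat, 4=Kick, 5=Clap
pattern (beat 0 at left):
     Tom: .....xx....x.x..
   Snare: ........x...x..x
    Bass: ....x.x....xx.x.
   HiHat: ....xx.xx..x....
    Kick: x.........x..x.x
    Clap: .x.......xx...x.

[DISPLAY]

      ▼123456789012345          
   Tom·····██····█·█··          
 Snare········█···█··█          
  Bass····█·█····██·█·          
 HiHat····██·██··█····          
  Kick█·········█··█·█          
  Clap·█·······██···█·          
                                
                                
                                
                                
                                


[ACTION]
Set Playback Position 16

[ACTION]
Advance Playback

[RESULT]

      0▼23456789012345          
   Tom·····██····█·█··          
 Snare········█···█··█          
  Bass····█·█····██·█·          
 HiHat····██·██··█····          
  Kick█·········█··█·█          
  Clap·█·······██···█·          
                                
                                
                                
                                
                                


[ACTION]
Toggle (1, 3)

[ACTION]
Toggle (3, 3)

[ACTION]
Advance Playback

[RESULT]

      01▼3456789012345          
   Tom·····██····█·█··          
 Snare···█····█···█··█          
  Bass····█·█····██·█·          
 HiHat···███·██··█····          
  Kick█·········█··█·█          
  Clap·█·······██···█·          
                                
                                
                                
                                
                                


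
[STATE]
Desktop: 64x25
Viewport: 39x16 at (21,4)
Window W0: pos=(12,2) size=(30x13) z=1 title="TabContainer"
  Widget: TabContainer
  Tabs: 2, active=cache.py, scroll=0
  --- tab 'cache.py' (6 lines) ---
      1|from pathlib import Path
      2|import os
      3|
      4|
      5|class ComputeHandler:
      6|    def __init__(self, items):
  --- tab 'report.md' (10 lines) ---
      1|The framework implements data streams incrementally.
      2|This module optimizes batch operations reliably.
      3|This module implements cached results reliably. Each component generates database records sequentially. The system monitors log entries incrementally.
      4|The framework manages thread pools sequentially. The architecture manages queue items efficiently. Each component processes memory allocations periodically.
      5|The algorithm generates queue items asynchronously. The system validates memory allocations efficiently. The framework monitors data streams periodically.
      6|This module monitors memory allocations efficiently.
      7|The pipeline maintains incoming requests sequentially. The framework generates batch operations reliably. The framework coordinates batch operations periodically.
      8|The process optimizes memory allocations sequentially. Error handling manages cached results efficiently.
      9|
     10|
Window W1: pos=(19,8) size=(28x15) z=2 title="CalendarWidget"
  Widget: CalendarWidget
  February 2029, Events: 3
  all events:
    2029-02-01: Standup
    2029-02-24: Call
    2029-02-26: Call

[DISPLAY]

────────────────────┨                  
y]│ report.md       ┃                  
────────────────────┃                  
hlib import Path    ┃                  
━━━━━━━━━━━━━━━━━━━━━━━━━┓             
CalendarWidget           ┃             
─────────────────────────┨             
     February 2029       ┃             
o Tu We Th Fr Sa Su      ┃             
         1*  2  3  4     ┃             
5  6  7  8  9 10 11      ┃             
2 13 14 15 16 17 18      ┃             
9 20 21 22 23 24* 25     ┃             
6* 27 28                 ┃             
                         ┃             
                         ┃             


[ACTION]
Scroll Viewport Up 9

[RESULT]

                                       
                                       
━━━━━━━━━━━━━━━━━━━━┓                  
ainer               ┃                  
────────────────────┨                  
y]│ report.md       ┃                  
────────────────────┃                  
hlib import Path    ┃                  
━━━━━━━━━━━━━━━━━━━━━━━━━┓             
CalendarWidget           ┃             
─────────────────────────┨             
     February 2029       ┃             
o Tu We Th Fr Sa Su      ┃             
         1*  2  3  4     ┃             
5  6  7  8  9 10 11      ┃             
2 13 14 15 16 17 18      ┃             


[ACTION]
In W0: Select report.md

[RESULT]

                                       
                                       
━━━━━━━━━━━━━━━━━━━━┓                  
ainer               ┃                  
────────────────────┨                  
y │[report.md]      ┃                  
────────────────────┃                  
ework implements dat┃                  
━━━━━━━━━━━━━━━━━━━━━━━━━┓             
CalendarWidget           ┃             
─────────────────────────┨             
     February 2029       ┃             
o Tu We Th Fr Sa Su      ┃             
         1*  2  3  4     ┃             
5  6  7  8  9 10 11      ┃             
2 13 14 15 16 17 18      ┃             


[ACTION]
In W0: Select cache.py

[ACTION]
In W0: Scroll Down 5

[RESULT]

                                       
                                       
━━━━━━━━━━━━━━━━━━━━┓                  
ainer               ┃                  
────────────────────┨                  
y]│ report.md       ┃                  
────────────────────┃                  
__init__(self, items┃                  
━━━━━━━━━━━━━━━━━━━━━━━━━┓             
CalendarWidget           ┃             
─────────────────────────┨             
     February 2029       ┃             
o Tu We Th Fr Sa Su      ┃             
         1*  2  3  4     ┃             
5  6  7  8  9 10 11      ┃             
2 13 14 15 16 17 18      ┃             


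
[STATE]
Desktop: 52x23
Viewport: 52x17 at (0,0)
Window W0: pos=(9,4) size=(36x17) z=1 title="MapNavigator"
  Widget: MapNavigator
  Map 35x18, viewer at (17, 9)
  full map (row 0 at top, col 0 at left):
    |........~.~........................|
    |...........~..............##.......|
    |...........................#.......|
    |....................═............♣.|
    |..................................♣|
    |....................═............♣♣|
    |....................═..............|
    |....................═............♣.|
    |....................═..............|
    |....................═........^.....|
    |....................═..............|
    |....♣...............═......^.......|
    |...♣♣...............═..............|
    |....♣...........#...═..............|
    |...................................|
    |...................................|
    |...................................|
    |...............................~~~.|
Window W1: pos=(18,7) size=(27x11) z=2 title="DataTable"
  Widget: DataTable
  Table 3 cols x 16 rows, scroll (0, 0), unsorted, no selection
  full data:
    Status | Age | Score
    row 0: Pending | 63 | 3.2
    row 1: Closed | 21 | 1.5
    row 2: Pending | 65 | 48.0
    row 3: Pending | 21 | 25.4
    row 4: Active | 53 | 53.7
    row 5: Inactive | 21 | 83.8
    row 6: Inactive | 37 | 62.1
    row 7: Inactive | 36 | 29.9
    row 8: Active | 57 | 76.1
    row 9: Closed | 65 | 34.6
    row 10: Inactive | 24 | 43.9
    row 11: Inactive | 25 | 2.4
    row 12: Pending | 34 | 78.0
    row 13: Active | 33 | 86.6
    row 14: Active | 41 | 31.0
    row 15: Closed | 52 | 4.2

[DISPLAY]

                                                    
                                                    
                                                    
                                                    
         ┏━━━━━━━━━━━━━━━━━━━━━━━━━━━━━━━━━━┓       
         ┃ MapNavigator                     ┃       
         ┠──────────────────────────────────┨       
         ┃........┏━━━━━━━━━━━━━━━━━━━━━━━━━┓       
         ┃........┃ DataTable               ┃       
         ┃........┠─────────────────────────┨       
         ┃........┃Status  │Age│Score       ┃       
         ┃........┃────────┼───┼─────       ┃       
         ┃........┃Pending │63 │3.2         ┃       
         ┃........┃Closed  │21 │1.5         ┃       
         ┃........┃Pending │65 │48.0        ┃       
         ┃....♣...┃Pending │21 │25.4        ┃       
         ┃...♣♣...┃Active  │53 │53.7        ┃       


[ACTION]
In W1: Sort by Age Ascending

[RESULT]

                                                    
                                                    
                                                    
                                                    
         ┏━━━━━━━━━━━━━━━━━━━━━━━━━━━━━━━━━━┓       
         ┃ MapNavigator                     ┃       
         ┠──────────────────────────────────┨       
         ┃........┏━━━━━━━━━━━━━━━━━━━━━━━━━┓       
         ┃........┃ DataTable               ┃       
         ┃........┠─────────────────────────┨       
         ┃........┃Status  │Ag▲│Score       ┃       
         ┃........┃────────┼───┼─────       ┃       
         ┃........┃Closed  │21 │1.5         ┃       
         ┃........┃Pending │21 │25.4        ┃       
         ┃........┃Inactive│21 │83.8        ┃       
         ┃....♣...┃Inactive│24 │43.9        ┃       
         ┃...♣♣...┃Inactive│25 │2.4         ┃       


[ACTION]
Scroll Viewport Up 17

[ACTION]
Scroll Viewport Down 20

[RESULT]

         ┠──────────────────────────────────┨       
         ┃........┏━━━━━━━━━━━━━━━━━━━━━━━━━┓       
         ┃........┃ DataTable               ┃       
         ┃........┠─────────────────────────┨       
         ┃........┃Status  │Ag▲│Score       ┃       
         ┃........┃────────┼───┼─────       ┃       
         ┃........┃Closed  │21 │1.5         ┃       
         ┃........┃Pending │21 │25.4        ┃       
         ┃........┃Inactive│21 │83.8        ┃       
         ┃....♣...┃Inactive│24 │43.9        ┃       
         ┃...♣♣...┃Inactive│25 │2.4         ┃       
         ┃....♣...┗━━━━━━━━━━━━━━━━━━━━━━━━━┛       
         ┃..................................┃       
         ┃..................................┃       
         ┗━━━━━━━━━━━━━━━━━━━━━━━━━━━━━━━━━━┛       
                                                    
                                                    
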